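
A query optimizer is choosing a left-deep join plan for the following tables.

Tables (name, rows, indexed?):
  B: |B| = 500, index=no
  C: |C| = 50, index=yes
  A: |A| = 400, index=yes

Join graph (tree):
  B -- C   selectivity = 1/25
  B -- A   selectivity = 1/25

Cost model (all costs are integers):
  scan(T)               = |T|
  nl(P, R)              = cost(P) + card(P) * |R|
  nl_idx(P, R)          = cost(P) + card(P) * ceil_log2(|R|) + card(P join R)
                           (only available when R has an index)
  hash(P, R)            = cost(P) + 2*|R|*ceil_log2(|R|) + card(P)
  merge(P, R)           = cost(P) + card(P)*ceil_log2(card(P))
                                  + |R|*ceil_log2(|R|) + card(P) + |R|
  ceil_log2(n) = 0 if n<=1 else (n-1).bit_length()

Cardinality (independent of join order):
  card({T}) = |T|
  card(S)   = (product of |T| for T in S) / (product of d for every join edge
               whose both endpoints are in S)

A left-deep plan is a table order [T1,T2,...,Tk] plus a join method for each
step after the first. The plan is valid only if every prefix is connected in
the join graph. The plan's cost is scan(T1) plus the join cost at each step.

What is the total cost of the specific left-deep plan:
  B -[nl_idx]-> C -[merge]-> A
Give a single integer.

step 1: scan B: cost=500, card=500
step 2: join C via nl_idx
    card(P join C) = 500*50/(25) = 1000
    cost = 500 + 500*6 + 1000 = 4500
step 3: join A via merge
    card(P join A) = 1000*400/(25) = 16000
    cost = 4500 + 1000*10 + 400*9 + 1000 + 400 = 19500

19500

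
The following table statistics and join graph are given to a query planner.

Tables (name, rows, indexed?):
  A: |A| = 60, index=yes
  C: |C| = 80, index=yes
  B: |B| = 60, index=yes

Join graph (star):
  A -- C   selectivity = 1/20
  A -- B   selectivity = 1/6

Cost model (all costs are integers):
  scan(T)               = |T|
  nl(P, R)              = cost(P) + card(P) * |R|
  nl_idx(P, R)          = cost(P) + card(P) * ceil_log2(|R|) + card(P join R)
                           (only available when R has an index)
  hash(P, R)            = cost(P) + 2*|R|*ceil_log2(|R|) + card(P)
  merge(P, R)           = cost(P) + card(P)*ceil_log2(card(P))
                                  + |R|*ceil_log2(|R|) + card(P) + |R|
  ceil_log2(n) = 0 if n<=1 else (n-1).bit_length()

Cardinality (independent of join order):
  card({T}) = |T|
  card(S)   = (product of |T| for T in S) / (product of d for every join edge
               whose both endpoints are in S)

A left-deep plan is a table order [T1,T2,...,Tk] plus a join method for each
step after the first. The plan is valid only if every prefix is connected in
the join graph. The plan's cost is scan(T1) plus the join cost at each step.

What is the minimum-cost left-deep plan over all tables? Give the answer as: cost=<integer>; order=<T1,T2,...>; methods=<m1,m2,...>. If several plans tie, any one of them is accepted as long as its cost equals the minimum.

cost=1680; order=A,C,B; methods=nl_idx,hash

Selinger DP (subsets sized 1..n):
  {A}: scan cost=60, card=60
  {C}: scan cost=80, card=80
  {B}: scan cost=60, card=60
  {AC}: card=240; try (C,nl_idx)→720, (A,nl_idx)→800, (A,hash)→880, (C,merge)→1120, (A,merge)→1140, (C,hash)→1240 …(+2); best=720 via (C,nl_idx)
  {AB}: card=600; try (B,hash)→840, (A,hash)→840, (B,merge)→900, (A,merge)→900, (B,nl_idx)→1020, (A,nl_idx)→1020 …(+2); best=840 via (B,hash)
  {ABC}: card=2400; try (B,hash)→1680, (C,hash)→2560, (B,merge)→3300, (B,nl_idx)→4560, (C,nl_idx)→7440, (C,merge)→8080 …(+2); best=1680 via (B,hash)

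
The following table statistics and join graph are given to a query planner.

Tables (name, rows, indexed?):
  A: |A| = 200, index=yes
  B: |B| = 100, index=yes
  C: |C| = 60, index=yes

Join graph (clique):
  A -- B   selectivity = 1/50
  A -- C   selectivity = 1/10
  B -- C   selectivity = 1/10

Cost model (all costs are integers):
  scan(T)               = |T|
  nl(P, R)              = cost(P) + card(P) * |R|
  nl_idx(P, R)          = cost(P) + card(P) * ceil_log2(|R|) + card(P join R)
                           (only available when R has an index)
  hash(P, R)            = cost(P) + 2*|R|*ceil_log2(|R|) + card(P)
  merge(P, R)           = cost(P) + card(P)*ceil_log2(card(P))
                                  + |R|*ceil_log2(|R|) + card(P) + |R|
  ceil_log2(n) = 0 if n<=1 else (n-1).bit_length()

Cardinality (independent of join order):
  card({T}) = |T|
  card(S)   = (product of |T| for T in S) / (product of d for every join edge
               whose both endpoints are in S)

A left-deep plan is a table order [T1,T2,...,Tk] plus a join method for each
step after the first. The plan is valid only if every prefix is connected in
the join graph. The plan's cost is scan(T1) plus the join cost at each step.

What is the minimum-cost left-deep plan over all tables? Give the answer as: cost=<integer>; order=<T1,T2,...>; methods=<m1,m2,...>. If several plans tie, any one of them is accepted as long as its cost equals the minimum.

cost=2420; order=B,A,C; methods=nl_idx,hash

Selinger DP (subsets sized 1..n):
  {A}: scan cost=200, card=200
  {B}: scan cost=100, card=100
  {C}: scan cost=60, card=60
  {AB}: card=400; try (A,nl_idx)→1300, (B,hash)→1800, (B,nl_idx)→2000, (A,merge)→2700, (B,merge)→2800, (A,hash)→3400 …(+2); best=1300 via (A,nl_idx)
  {AC}: card=1200; try (C,hash)→1120, (A,nl_idx)→1740, (A,merge)→2280, (C,merge)→2420, (C,nl_idx)→2600, (A,hash)→3320 …(+2); best=1120 via (C,hash)
  {BC}: card=600; try (C,hash)→920, (B,nl_idx)→1080, (B,merge)→1280, (C,nl_idx)→1300, (C,merge)→1320, (B,hash)→1520 …(+2); best=920 via (C,hash)
  {ABC}: card=240; try (C,hash)→2420, (B,hash)→3720, (C,nl_idx)→3940, (A,hash)→4720, (C,merge)→5720, (A,nl_idx)→5960 …(+6); best=2420 via (C,hash)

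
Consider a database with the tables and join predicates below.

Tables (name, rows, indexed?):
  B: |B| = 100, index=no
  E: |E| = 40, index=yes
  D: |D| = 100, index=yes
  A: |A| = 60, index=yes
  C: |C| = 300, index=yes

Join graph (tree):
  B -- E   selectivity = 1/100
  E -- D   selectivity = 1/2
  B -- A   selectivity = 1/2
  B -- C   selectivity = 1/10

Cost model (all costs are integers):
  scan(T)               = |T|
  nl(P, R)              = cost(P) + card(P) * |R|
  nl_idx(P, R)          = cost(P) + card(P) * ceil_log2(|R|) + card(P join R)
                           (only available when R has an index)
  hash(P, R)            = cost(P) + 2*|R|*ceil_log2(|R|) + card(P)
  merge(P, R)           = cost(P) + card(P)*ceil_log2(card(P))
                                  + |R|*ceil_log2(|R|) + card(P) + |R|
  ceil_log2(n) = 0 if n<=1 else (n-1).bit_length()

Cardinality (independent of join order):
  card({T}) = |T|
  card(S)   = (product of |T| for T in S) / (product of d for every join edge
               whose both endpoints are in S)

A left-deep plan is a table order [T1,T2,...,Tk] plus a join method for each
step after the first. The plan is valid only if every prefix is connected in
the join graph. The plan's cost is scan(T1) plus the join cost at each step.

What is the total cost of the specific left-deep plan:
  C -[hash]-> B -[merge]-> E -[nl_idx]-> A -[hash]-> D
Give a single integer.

121880

step 1: scan C: cost=300, card=300
step 2: join B via hash
    card(P join B) = 300*100/(10) = 3000
    cost = 300 + 2*100*7 + 300 = 2000
step 3: join E via merge
    card(P join E) = 3000*40/(100) = 1200
    cost = 2000 + 3000*12 + 40*6 + 3000 + 40 = 41280
step 4: join A via nl_idx
    card(P join A) = 1200*60/(2) = 36000
    cost = 41280 + 1200*6 + 36000 = 84480
step 5: join D via hash
    card(P join D) = 36000*100/(2) = 1800000
    cost = 84480 + 2*100*7 + 36000 = 121880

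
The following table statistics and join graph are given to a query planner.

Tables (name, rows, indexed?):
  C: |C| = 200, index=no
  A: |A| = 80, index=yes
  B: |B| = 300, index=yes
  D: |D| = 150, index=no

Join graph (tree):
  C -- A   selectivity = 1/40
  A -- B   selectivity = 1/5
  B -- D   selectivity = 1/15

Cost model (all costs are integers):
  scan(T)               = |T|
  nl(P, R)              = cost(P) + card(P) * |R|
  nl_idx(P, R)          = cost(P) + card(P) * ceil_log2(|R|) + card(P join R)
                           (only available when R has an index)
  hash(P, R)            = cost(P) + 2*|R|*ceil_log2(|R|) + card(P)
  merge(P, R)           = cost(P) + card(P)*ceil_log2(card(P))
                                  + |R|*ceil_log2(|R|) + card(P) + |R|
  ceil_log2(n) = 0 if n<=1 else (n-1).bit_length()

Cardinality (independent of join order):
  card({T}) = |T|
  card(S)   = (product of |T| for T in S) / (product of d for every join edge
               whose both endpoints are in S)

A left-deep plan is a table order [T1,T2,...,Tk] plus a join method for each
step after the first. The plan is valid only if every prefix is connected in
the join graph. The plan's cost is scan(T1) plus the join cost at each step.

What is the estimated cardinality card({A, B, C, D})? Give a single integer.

Tables in S: A(80), B(300), C(200), D(150)
Edges inside S: C-A(d=40), A-B(d=5), B-D(d=15)
numerator = 80 * 300 * 200 * 150 = 720000000
denominator = 40 * 5 * 15 = 3000
card(S) = 720000000 / 3000 = 240000

240000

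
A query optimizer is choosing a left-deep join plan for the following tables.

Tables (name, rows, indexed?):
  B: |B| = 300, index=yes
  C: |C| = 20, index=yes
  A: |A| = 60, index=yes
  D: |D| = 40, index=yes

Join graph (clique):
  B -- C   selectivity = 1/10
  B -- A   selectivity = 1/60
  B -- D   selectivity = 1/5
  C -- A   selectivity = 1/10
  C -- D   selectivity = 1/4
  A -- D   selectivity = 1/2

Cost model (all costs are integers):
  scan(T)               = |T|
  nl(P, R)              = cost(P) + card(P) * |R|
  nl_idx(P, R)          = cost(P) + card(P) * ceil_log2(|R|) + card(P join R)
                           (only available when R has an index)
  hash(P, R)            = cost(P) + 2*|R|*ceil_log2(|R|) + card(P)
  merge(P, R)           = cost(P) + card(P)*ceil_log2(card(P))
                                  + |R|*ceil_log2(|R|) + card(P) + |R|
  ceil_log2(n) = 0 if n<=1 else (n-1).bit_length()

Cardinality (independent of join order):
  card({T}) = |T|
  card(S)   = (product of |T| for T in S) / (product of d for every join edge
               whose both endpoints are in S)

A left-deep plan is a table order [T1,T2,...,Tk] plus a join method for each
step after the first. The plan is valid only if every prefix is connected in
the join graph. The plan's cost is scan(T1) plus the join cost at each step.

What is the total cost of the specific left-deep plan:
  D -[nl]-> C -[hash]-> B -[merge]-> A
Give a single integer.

21260

step 1: scan D: cost=40, card=40
step 2: join C via nl
    card(P join C) = 40*20/(4) = 200
    cost = 40 + 40*20 = 840
step 3: join B via hash
    card(P join B) = 200*300/(10*5) = 1200
    cost = 840 + 2*300*9 + 200 = 6440
step 4: join A via merge
    card(P join A) = 1200*60/(60*10*2) = 60
    cost = 6440 + 1200*11 + 60*6 + 1200 + 60 = 21260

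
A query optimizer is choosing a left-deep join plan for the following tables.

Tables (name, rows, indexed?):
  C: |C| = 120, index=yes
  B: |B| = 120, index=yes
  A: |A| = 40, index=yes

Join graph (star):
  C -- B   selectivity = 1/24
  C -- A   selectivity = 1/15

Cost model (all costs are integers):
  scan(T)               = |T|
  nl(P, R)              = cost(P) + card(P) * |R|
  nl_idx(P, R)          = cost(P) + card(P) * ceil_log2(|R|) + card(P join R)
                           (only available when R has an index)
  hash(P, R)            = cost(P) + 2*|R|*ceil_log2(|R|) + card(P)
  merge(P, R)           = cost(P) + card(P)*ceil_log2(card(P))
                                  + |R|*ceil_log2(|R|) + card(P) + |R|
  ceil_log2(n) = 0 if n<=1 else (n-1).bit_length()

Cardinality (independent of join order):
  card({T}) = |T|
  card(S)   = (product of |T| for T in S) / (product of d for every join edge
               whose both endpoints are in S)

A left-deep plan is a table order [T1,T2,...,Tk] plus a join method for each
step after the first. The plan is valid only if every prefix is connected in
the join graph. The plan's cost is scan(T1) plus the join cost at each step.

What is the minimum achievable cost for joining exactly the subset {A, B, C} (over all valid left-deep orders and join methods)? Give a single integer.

2640

Selinger DP over subsets of {A,B,C}:
  {C}: scan cost=120, card=120
  {B}: scan cost=120, card=120
  {A}: scan cost=40, card=40
  {BC}: card=600; try (C,nl_idx)→1560, (B,nl_idx)→1560, (C,hash)→1920, (B,hash)→1920, (C,merge)→2040, (B,merge)→2040 …(+2); best=1560 via (C,nl_idx)
  {AC}: card=320; try (C,nl_idx)→640, (A,hash)→720, (A,nl_idx)→1160, (C,merge)→1280, (A,merge)→1360, (C,hash)→1760 …(+2); best=640 via (C,nl_idx)
  {ABC}: card=1600; try (B,hash)→2640, (A,hash)→2640, (B,nl_idx)→4480, (B,merge)→4800, (A,nl_idx)→6760, (A,merge)→8440 …(+2); best=2640 via (B,hash)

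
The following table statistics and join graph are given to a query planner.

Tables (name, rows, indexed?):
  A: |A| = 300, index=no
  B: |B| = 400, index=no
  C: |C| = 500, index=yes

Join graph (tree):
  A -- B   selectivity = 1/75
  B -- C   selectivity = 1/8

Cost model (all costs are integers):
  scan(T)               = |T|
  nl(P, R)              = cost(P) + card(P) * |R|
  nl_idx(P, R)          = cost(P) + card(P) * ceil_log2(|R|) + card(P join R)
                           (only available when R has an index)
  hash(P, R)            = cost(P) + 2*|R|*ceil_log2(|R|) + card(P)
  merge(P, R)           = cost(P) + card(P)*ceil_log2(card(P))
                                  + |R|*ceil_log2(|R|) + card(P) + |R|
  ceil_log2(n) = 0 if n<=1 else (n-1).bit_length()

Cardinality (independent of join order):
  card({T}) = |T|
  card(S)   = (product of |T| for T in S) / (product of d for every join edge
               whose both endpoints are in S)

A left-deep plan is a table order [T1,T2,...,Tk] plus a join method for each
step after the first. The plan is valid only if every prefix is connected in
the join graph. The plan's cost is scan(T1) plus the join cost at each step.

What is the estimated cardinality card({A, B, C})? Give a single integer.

Tables in S: A(300), B(400), C(500)
Edges inside S: A-B(d=75), B-C(d=8)
numerator = 300 * 400 * 500 = 60000000
denominator = 75 * 8 = 600
card(S) = 60000000 / 600 = 100000

100000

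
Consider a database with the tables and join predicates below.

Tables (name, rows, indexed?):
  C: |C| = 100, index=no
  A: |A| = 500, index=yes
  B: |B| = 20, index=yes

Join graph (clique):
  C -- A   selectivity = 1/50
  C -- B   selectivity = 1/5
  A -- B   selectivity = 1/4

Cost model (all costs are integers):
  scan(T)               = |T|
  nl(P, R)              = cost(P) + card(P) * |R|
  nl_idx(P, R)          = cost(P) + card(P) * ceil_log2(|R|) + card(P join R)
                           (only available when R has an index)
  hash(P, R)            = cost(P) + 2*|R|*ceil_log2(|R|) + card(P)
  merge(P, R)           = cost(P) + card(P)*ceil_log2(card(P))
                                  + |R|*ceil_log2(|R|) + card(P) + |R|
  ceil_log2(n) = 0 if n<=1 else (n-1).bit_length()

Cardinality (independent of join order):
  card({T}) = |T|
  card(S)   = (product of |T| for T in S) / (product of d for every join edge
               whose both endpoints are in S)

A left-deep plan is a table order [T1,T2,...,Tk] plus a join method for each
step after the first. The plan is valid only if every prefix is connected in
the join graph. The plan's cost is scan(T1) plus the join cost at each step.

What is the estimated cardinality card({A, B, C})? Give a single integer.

1000

Tables in S: A(500), B(20), C(100)
Edges inside S: C-A(d=50), C-B(d=5), A-B(d=4)
numerator = 500 * 20 * 100 = 1000000
denominator = 50 * 5 * 4 = 1000
card(S) = 1000000 / 1000 = 1000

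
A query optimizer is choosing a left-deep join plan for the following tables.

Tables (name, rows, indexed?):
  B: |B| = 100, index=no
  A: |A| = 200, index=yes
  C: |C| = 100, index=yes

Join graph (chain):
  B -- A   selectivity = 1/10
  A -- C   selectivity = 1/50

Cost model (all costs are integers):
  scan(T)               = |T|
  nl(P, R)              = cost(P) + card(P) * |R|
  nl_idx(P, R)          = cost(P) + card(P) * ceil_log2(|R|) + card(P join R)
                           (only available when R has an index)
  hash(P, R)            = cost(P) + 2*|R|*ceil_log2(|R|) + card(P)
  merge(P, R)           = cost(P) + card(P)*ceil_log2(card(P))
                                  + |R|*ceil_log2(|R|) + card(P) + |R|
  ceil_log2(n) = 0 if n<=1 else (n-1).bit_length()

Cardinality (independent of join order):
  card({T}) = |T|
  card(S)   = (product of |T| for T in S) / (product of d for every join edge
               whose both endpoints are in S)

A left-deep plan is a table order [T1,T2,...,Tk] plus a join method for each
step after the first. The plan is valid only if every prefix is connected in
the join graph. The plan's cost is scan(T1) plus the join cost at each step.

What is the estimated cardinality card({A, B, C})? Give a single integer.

Tables in S: A(200), B(100), C(100)
Edges inside S: B-A(d=10), A-C(d=50)
numerator = 200 * 100 * 100 = 2000000
denominator = 10 * 50 = 500
card(S) = 2000000 / 500 = 4000

4000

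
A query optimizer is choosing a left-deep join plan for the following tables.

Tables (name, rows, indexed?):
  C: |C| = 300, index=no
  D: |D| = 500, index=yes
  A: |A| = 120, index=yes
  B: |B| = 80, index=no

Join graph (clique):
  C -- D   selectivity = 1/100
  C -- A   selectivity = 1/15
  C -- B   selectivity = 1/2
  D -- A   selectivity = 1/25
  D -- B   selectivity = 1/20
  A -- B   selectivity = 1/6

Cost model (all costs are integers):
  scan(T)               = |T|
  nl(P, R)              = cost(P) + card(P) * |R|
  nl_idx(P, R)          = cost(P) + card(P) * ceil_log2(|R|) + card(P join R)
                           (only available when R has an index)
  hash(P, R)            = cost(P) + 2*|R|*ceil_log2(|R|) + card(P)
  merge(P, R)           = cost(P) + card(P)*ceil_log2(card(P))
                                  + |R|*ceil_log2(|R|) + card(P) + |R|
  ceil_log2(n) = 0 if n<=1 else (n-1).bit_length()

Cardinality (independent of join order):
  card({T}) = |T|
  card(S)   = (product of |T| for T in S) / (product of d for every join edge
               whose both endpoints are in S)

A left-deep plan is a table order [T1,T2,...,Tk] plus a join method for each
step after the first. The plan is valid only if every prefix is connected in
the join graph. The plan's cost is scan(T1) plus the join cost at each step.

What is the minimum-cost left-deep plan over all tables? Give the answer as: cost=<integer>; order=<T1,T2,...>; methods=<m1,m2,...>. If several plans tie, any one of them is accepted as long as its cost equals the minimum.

Selinger DP (subsets sized 1..n):
  {C}: scan cost=300, card=300
  {D}: scan cost=500, card=500
  {A}: scan cost=120, card=120
  {B}: scan cost=80, card=80
  {CD}: card=1500; try (D,nl_idx)→4500, (C,hash)→6400, (D,merge)→8300, (C,merge)→8500, (D,hash)→9600, (D,nl)→150300 …(+1); best=4500 via (D,nl_idx)
  {AC}: card=2400; try (A,hash)→2280, (C,merge)→4080, (A,merge)→4260, (A,nl_idx)→4800, (C,hash)→5640, (C,nl)→36120 …(+1); best=2280 via (A,hash)
  {BC}: card=12000; try (B,hash)→1720, (C,merge)→3720, (B,merge)→3940, (C,hash)→5560, (C,nl)→24080, (B,nl)→24300; best=1720 via (B,hash)
  {AD}: card=2400; try (A,hash)→2680, (D,nl_idx)→3600, (D,merge)→6080, (A,nl_idx)→6400, (A,merge)→6460, (D,hash)→9240 …(+2); best=2680 via (A,hash)
  {BD}: card=2000; try (B,hash)→2120, (D,nl_idx)→2800, (D,merge)→5720, (B,merge)→6140, (D,hash)→9160, (D,nl)→40080 …(+1); best=2120 via (B,hash)
  {AB}: card=1600; try (B,hash)→1360, (A,merge)→1680, (B,merge)→1720, (A,hash)→1840, (A,nl_idx)→2240, (A,nl)→9680 …(+1); best=1360 via (B,hash)
  {ACD}: card=480; try (A,hash)→7680, (C,hash)→10480, (D,hash)→13680, (A,nl_idx)→15480, (A,merge)→23460, (D,nl_idx)→24360 …(+5); best=7680 via (A,hash)
  {BCD}: card=3000; try (B,hash)→7120, (C,hash)→9520, (D,hash)→22720, (B,merge)→23140, (C,merge)→29120, (D,nl_idx)→112720 …(+4); best=7120 via (B,hash)
  {ABC}: card=16000; try (B,hash)→5800, (C,hash)→8360, (A,hash)→15400, (C,merge)→23560, (B,merge)→34120, (A,nl_idx)→101720 …(+4); best=5800 via (B,hash)
  {ABD}: card=1600; try (A,hash)→5800, (B,hash)→6200, (D,hash)→11960, (D,nl_idx)→17360, (A,nl_idx)→17720, (D,merge)→25560 …(+5); best=5800 via (A,hash)
  {ABCD}: card=160; try (B,hash)→9280, (A,hash)→11800, (C,hash)→12800, (B,merge)→13120, (C,merge)→28000, (A,nl_idx)→28280 …(+8); best=9280 via (B,hash)

cost=9280; order=C,D,A,B; methods=nl_idx,hash,hash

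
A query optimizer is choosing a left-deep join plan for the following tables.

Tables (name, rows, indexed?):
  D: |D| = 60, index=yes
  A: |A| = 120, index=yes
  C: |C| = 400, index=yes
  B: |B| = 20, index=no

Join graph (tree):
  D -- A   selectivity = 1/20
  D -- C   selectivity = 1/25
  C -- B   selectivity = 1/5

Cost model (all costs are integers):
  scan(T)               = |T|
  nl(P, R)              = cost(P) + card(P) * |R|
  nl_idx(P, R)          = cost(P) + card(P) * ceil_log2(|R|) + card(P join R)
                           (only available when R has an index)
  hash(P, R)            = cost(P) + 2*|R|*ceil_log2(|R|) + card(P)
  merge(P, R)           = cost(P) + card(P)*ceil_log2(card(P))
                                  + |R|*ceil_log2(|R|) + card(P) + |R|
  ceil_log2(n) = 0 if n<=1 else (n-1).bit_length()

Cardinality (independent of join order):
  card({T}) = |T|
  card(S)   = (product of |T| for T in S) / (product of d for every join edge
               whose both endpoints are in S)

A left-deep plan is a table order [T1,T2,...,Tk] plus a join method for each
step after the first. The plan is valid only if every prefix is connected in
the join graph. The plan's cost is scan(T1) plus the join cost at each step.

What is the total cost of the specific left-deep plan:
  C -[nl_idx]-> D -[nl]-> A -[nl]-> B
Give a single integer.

234160

step 1: scan C: cost=400, card=400
step 2: join D via nl_idx
    card(P join D) = 400*60/(25) = 960
    cost = 400 + 400*6 + 960 = 3760
step 3: join A via nl
    card(P join A) = 960*120/(20) = 5760
    cost = 3760 + 960*120 = 118960
step 4: join B via nl
    card(P join B) = 5760*20/(5) = 23040
    cost = 118960 + 5760*20 = 234160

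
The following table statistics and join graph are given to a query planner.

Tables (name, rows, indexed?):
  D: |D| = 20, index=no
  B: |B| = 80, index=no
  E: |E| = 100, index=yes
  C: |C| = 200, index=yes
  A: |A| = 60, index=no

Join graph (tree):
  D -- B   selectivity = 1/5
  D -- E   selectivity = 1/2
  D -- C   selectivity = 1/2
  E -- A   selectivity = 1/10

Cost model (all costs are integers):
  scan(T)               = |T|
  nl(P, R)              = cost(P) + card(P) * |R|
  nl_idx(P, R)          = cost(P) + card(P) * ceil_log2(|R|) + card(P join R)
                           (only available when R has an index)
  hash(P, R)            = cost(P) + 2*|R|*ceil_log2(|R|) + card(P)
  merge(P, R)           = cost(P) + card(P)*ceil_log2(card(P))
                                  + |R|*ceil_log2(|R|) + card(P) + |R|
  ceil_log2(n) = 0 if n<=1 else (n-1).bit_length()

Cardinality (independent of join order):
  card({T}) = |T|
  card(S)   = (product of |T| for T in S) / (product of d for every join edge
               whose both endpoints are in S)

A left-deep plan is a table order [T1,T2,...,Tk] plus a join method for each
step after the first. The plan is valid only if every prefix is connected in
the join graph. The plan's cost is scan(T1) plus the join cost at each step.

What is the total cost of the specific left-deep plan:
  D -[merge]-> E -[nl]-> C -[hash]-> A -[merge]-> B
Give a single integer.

12902300

step 1: scan D: cost=20, card=20
step 2: join E via merge
    card(P join E) = 20*100/(2) = 1000
    cost = 20 + 20*5 + 100*7 + 20 + 100 = 940
step 3: join C via nl
    card(P join C) = 1000*200/(2) = 100000
    cost = 940 + 1000*200 = 200940
step 4: join A via hash
    card(P join A) = 100000*60/(10) = 600000
    cost = 200940 + 2*60*6 + 100000 = 301660
step 5: join B via merge
    card(P join B) = 600000*80/(5) = 9600000
    cost = 301660 + 600000*20 + 80*7 + 600000 + 80 = 12902300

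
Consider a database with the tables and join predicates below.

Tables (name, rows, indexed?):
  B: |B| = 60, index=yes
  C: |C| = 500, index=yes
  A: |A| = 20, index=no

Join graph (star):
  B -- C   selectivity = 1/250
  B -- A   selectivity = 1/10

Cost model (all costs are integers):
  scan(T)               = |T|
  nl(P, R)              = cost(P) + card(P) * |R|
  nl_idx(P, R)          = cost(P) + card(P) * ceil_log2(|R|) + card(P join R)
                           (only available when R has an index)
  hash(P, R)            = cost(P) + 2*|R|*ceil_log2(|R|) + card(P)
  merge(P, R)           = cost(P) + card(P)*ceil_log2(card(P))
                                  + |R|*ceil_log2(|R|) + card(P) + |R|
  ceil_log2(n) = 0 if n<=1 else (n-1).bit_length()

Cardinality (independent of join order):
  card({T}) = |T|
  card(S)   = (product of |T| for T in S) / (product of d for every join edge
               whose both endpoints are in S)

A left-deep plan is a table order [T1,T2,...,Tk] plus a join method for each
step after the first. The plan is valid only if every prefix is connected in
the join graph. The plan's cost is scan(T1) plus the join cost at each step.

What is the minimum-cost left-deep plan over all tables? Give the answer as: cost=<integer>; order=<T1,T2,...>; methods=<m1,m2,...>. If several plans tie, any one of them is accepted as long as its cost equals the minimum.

Selinger DP (subsets sized 1..n):
  {B}: scan cost=60, card=60
  {C}: scan cost=500, card=500
  {A}: scan cost=20, card=20
  {BC}: card=120; try (C,nl_idx)→720, (B,hash)→1720, (B,nl_idx)→3620, (C,merge)→5480, (B,merge)→5920, (C,hash)→9120 …(+2); best=720 via (C,nl_idx)
  {AB}: card=120; try (B,nl_idx)→260, (A,hash)→320, (B,merge)→560, (A,merge)→600, (B,hash)→760, (B,nl)→1220 …(+1); best=260 via (B,nl_idx)
  {ABC}: card=240; try (A,hash)→1040, (C,nl_idx)→1580, (A,merge)→1800, (A,nl)→3120, (C,merge)→6220, (C,hash)→9380 …(+1); best=1040 via (A,hash)

cost=1040; order=B,C,A; methods=nl_idx,hash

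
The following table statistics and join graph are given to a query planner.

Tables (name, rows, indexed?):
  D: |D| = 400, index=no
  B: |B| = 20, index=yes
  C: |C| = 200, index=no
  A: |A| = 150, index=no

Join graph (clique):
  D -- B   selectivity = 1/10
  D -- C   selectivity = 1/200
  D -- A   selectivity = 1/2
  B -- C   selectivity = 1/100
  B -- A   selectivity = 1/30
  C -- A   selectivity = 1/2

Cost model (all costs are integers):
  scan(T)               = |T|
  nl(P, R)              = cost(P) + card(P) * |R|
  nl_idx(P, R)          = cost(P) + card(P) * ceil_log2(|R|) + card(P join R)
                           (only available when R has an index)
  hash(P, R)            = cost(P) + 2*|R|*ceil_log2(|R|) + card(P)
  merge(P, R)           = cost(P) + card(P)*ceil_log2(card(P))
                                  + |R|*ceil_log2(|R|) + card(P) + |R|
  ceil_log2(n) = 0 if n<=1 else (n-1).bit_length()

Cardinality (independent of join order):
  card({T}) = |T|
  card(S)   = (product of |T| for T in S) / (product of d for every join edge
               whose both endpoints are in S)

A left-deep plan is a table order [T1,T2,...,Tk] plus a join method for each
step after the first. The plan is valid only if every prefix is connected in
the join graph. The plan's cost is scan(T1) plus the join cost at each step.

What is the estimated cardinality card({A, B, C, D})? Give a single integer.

10

Tables in S: A(150), B(20), C(200), D(400)
Edges inside S: D-B(d=10), D-C(d=200), D-A(d=2), B-C(d=100), B-A(d=30), C-A(d=2)
numerator = 150 * 20 * 200 * 400 = 240000000
denominator = 10 * 200 * 2 * 100 * 30 * 2 = 24000000
card(S) = 240000000 / 24000000 = 10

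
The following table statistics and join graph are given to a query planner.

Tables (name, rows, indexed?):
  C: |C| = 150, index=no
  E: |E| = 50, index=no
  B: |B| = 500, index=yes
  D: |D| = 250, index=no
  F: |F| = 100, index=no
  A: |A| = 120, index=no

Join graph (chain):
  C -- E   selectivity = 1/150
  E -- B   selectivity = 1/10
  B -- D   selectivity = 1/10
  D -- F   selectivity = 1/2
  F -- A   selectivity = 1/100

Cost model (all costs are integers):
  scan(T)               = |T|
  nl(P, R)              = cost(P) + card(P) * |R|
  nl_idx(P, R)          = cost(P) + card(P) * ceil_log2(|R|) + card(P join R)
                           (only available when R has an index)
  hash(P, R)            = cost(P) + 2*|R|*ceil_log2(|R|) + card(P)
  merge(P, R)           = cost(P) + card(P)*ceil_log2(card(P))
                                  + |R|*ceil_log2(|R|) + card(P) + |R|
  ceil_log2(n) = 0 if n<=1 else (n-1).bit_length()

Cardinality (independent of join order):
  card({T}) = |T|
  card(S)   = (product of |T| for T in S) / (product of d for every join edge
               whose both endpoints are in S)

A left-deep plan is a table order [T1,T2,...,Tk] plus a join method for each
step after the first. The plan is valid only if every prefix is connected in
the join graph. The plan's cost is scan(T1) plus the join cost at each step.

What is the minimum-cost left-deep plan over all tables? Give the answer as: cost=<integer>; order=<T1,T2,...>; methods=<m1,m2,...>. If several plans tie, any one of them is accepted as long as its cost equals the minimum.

Selinger DP (subsets sized 1..n):
  {C}: scan cost=150, card=150
  {E}: scan cost=50, card=50
  {B}: scan cost=500, card=500
  {D}: scan cost=250, card=250
  {F}: scan cost=100, card=100
  {A}: scan cost=120, card=120
  {CE}: card=50; try (E,hash)→900, (C,merge)→1750, (E,merge)→1850, (C,hash)→2500, (C,nl)→7550, (E,nl)→7650; best=900 via (E,hash)
  {BE}: card=2500; try (E,hash)→1600, (B,nl_idx)→3000, (B,merge)→5400, (E,merge)→5850, (B,hash)→9100, (B,nl)→25050 …(+1); best=1600 via (E,hash)
  {BD}: card=12500; try (D,hash)→5000, (B,merge)→7500, (D,merge)→7750, (B,hash)→9500, (B,nl_idx)→15000, (B,nl)→125250 …(+1); best=5000 via (D,hash)
  {DF}: card=12500; try (F,hash)→1900, (D,merge)→3150, (F,merge)→3300, (D,hash)→4200, (D,nl)→25100, (F,nl)→25250; best=1900 via (F,hash)
  {AF}: card=120; try (F,hash)→1640, (A,merge)→1860, (F,merge)→1880, (A,hash)→1880, (A,nl)→12100, (F,nl)→12120; best=1640 via (F,hash)
  {BCE}: card=2500; try (B,nl_idx)→3850, (B,merge)→6250, (C,hash)→6500, (B,hash)→9950, (B,nl)→25900, (C,merge)→35450 …(+1); best=3850 via (B,nl_idx)
  {BDE}: card=62500; try (D,hash)→8100, (E,hash)→18100, (D,merge)→36350, (E,merge)→192850, (D,nl)→626600, (E,nl)→630000; best=8100 via (D,hash)
  {BDF}: card=625000; try (F,hash)→18900, (B,hash)→23400, (F,merge)→193300, (B,merge)→194400, (B,nl_idx)→739400, (F,nl)→1255000 …(+1); best=18900 via (F,hash)
  {ADF}: card=15000; try (D,merge)→4850, (D,hash)→5760, (A,hash)→16080, (D,nl)→31640, (A,merge)→190360, (A,nl)→1501900; best=4850 via (D,merge)
  {BCDE}: card=62500; try (D,hash)→10350, (D,merge)→38600, (C,hash)→73000, (D,nl)→628850, (C,merge)→1071950, (C,nl)→9383100; best=10350 via (D,hash)
  {BDEF}: card=3125000; try (F,hash)→72000, (E,hash)→644500, (F,merge)→1071400, (F,nl)→6258100, (E,merge)→13144250, (E,nl)→31268900; best=72000 via (F,hash)
  {ABDF}: card=750000; try (B,hash)→28850, (B,merge)→234850, (A,hash)→645580, (B,nl_idx)→889850, (B,nl)→7504850, (A,merge)→13144860 …(+1); best=28850 via (B,hash)
  {BCDEF}: card=3125000; try (F,hash)→74250, (F,merge)→1073650, (C,hash)→3199400, (F,nl)→6260350, (C,merge)→71948350, (C,nl)→468822000; best=74250 via (F,hash)
  {ABDEF}: card=3750000; try (E,hash)→779450, (A,hash)→3198680, (E,merge)→15779200, (E,nl)→37528850, (A,merge)→71947960, (A,nl)→375072000; best=779450 via (E,hash)
  {ABCDEF}: card=3750000; try (A,hash)→3200930, (C,hash)→4531850, (A,merge)→71950210, (C,merge)→87030800, (A,nl)→375074250, (C,nl)→563279450; best=3200930 via (A,hash)

cost=3200930; order=C,E,B,D,F,A; methods=hash,nl_idx,hash,hash,hash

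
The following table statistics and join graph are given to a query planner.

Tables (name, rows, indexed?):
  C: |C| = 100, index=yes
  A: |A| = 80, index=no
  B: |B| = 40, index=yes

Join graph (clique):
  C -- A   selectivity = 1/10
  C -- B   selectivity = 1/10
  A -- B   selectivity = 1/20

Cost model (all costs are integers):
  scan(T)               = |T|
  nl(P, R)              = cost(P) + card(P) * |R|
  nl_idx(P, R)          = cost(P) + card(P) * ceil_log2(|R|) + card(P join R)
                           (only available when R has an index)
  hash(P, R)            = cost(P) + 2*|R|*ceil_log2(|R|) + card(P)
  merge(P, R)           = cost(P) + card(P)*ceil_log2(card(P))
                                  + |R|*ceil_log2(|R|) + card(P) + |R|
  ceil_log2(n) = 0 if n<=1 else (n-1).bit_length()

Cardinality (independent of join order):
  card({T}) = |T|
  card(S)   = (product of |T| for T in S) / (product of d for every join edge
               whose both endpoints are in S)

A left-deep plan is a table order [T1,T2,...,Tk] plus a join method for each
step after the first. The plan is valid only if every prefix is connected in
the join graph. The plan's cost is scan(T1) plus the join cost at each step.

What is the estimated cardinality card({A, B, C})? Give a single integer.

Tables in S: A(80), B(40), C(100)
Edges inside S: C-A(d=10), C-B(d=10), A-B(d=20)
numerator = 80 * 40 * 100 = 320000
denominator = 10 * 10 * 20 = 2000
card(S) = 320000 / 2000 = 160

160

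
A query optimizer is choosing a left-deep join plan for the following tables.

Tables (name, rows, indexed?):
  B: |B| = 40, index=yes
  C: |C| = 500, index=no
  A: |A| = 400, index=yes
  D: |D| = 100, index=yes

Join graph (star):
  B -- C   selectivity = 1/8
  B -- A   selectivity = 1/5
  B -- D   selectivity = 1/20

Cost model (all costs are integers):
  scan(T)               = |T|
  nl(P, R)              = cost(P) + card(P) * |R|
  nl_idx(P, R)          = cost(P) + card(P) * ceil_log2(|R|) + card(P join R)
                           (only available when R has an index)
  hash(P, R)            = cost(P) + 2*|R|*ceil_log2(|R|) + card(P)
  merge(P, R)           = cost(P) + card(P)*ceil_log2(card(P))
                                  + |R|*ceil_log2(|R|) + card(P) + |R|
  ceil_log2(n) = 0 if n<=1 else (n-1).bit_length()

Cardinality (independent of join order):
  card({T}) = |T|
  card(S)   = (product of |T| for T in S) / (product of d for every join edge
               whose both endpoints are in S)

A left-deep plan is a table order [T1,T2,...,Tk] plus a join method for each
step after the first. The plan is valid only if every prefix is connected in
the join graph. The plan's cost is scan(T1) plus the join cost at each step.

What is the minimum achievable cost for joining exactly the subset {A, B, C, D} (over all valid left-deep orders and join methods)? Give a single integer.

Selinger DP over subsets of {A,B,C,D}:
  {B}: scan cost=40, card=40
  {C}: scan cost=500, card=500
  {A}: scan cost=400, card=400
  {D}: scan cost=100, card=100
  {BC}: card=2500; try (B,hash)→1480, (C,merge)→5320, (B,merge)→5780, (B,nl_idx)→6000, (C,hash)→9080, (C,nl)→20040 …(+1); best=1480 via (B,hash)
  {AB}: card=3200; try (B,hash)→1280, (A,nl_idx)→3600, (A,merge)→4320, (B,merge)→4680, (B,nl_idx)→6000, (A,hash)→7280 …(+2); best=1280 via (B,hash)
  {BD}: card=200; try (D,nl_idx)→520, (B,hash)→680, (B,nl_idx)→900, (D,merge)→1120, (B,merge)→1180, (D,hash)→1480 …(+2); best=520 via (D,nl_idx)
  {ABC}: card=200000; try (A,hash)→11180, (C,hash)→13480, (A,merge)→37980, (C,merge)→47880, (A,nl_idx)→223980, (A,nl)→1001480 …(+1); best=11180 via (A,hash)
  {BCD}: card=12500; try (D,hash)→5380, (C,merge)→7320, (C,hash)→9720, (D,nl_idx)→31480, (D,merge)→34780, (C,nl)→100520 …(+1); best=5380 via (D,hash)
  {ABD}: card=16000; try (D,hash)→5880, (A,merge)→6320, (A,hash)→7920, (A,nl_idx)→18320, (D,nl_idx)→39680, (D,merge)→43680 …(+2); best=5880 via (D,hash)
  {ABCD}: card=1000000; try (A,hash)→25080, (C,hash)→30880, (A,merge)→196880, (D,hash)→212580, (C,merge)→250880, (A,nl_idx)→1117880 …(+5); best=25080 via (A,hash)

25080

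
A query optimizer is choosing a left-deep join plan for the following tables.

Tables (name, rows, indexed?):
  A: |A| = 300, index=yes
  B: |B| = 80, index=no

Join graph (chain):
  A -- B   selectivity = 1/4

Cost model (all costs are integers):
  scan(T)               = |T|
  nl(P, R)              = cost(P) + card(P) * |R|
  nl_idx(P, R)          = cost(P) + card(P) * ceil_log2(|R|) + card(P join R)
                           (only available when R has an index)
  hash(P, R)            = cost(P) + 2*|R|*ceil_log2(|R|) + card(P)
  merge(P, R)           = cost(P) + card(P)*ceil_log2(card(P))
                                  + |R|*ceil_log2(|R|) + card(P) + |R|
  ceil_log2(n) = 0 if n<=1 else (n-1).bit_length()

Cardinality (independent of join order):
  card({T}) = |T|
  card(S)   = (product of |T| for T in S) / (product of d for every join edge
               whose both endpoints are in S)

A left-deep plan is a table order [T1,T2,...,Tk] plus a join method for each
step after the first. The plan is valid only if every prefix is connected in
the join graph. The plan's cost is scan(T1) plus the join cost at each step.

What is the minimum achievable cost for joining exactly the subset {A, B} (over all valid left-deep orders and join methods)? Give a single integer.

1720

Selinger DP over subsets of {A,B}:
  {A}: scan cost=300, card=300
  {B}: scan cost=80, card=80
  {AB}: card=6000; try (B,hash)→1720, (A,merge)→3720, (B,merge)→3940, (A,hash)→5560, (A,nl_idx)→6800, (A,nl)→24080 …(+1); best=1720 via (B,hash)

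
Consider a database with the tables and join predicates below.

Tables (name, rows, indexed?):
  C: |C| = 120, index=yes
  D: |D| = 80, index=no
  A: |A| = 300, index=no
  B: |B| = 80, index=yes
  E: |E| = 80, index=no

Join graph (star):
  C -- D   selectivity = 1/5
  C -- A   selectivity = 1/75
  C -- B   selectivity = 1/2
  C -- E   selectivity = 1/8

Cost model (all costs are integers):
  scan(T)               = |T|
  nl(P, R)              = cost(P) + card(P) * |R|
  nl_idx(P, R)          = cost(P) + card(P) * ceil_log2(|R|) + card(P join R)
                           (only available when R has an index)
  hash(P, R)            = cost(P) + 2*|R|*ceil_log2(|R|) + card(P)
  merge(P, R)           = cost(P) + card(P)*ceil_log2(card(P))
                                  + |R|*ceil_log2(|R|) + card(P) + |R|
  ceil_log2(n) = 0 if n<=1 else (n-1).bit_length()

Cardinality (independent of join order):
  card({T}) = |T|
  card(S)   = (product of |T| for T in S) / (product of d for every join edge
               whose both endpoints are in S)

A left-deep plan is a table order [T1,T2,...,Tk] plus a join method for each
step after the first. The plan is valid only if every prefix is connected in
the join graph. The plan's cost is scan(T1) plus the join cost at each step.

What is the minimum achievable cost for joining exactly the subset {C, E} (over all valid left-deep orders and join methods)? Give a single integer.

1360

Selinger DP over subsets of {C,E}:
  {C}: scan cost=120, card=120
  {E}: scan cost=80, card=80
  {CE}: card=1200; try (E,hash)→1360, (C,merge)→1680, (E,merge)→1720, (C,hash)→1840, (C,nl_idx)→1840, (C,nl)→9680 …(+1); best=1360 via (E,hash)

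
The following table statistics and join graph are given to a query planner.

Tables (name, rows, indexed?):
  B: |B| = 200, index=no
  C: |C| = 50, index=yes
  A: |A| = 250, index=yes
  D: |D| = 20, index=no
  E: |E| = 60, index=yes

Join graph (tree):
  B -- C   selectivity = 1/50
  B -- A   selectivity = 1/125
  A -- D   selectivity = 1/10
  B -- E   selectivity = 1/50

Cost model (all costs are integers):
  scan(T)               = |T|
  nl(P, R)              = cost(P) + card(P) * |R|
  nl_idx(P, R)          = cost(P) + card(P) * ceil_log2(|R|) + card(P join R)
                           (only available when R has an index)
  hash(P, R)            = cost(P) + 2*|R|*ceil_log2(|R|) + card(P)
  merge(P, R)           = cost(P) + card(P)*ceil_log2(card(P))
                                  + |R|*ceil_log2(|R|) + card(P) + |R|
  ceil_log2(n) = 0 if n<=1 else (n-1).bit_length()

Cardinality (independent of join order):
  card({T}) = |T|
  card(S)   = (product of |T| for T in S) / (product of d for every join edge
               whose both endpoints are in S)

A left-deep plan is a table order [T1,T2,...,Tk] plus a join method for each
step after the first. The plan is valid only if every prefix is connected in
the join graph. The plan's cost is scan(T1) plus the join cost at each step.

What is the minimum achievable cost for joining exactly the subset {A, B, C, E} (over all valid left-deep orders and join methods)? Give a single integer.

4120

Selinger DP over subsets of {A,B,C,E}:
  {B}: scan cost=200, card=200
  {C}: scan cost=50, card=50
  {A}: scan cost=250, card=250
  {E}: scan cost=60, card=60
  {BC}: card=200; try (C,hash)→1000, (C,nl_idx)→1600, (B,merge)→2200, (C,merge)→2350, (B,hash)→3300, (B,nl)→10050 …(+1); best=1000 via (C,hash)
  {AB}: card=400; try (A,nl_idx)→2200, (B,hash)→3700, (A,merge)→4250, (B,merge)→4300, (A,hash)→4400, (A,nl)→50200 …(+1); best=2200 via (A,nl_idx)
  {BE}: card=240; try (E,hash)→1120, (E,nl_idx)→1640, (B,merge)→2280, (E,merge)→2420, (B,hash)→3320, (B,nl)→12060 …(+1); best=1120 via (E,hash)
  {ABC}: card=400; try (A,nl_idx)→3000, (C,hash)→3200, (C,nl_idx)→5000, (A,merge)→5050, (A,hash)→5200, (C,merge)→6550 …(+2); best=3000 via (A,nl_idx)
  {BCE}: card=240; try (E,hash)→1920, (C,hash)→1960, (E,nl_idx)→2440, (C,nl_idx)→2800, (E,merge)→3220, (C,merge)→3630 …(+2); best=1920 via (E,hash)
  {ABE}: card=480; try (E,hash)→3320, (A,nl_idx)→3520, (E,nl_idx)→5080, (A,hash)→5360, (A,merge)→5530, (E,merge)→6620 …(+2); best=3320 via (E,hash)
  {ABCE}: card=480; try (E,hash)→4120, (A,nl_idx)→4320, (C,hash)→4400, (E,nl_idx)→5880, (A,hash)→6160, (A,merge)→6330 …(+6); best=4120 via (E,hash)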